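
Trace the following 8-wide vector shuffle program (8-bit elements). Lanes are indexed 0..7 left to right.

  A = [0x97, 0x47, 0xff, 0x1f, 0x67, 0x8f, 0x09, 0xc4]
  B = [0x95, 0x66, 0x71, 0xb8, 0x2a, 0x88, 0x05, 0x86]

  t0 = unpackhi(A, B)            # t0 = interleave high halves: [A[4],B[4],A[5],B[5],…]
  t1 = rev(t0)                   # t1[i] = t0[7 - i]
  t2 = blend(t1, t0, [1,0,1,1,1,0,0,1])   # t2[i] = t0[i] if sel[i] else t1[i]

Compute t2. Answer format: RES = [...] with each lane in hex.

RES = [0x67, 0xc4, 0x8f, 0x88, 0x09, 0x8f, 0x2a, 0x86]

  t0: 67 2a 8f 88 09 05 c4 86
  t1: 86 c4 05 09 88 8f 2a 67
  t2: 67 c4 8f 88 09 8f 2a 86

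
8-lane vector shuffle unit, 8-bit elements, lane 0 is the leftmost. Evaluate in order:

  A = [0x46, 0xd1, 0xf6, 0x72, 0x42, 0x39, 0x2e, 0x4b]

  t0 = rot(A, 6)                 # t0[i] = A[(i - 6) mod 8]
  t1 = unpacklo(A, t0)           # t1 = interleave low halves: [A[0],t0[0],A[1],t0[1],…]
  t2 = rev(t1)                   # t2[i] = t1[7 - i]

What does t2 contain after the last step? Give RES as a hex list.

→ t0 |f6|72|42|39|2e|4b|46|d1|
→ t1 |46|f6|d1|72|f6|42|72|39|
→ t2 |39|72|42|f6|72|d1|f6|46|

RES = [ 0x39  0x72  0x42  0xf6  0x72  0xd1  0xf6  0x46 ]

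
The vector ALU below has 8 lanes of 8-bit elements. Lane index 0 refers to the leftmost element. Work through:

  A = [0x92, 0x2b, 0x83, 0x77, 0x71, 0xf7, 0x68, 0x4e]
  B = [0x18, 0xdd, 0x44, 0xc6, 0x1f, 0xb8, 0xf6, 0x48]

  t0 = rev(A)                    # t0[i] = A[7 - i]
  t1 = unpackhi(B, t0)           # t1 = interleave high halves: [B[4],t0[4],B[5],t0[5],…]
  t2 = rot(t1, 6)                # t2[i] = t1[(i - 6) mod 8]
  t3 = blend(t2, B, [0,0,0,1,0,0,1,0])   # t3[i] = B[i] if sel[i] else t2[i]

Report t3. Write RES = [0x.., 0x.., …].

→ t0 |4e|68|f7|71|77|83|2b|92|
→ t1 |1f|77|b8|83|f6|2b|48|92|
→ t2 |b8|83|f6|2b|48|92|1f|77|
→ t3 |b8|83|f6|c6|48|92|f6|77|

RES = [0xb8, 0x83, 0xf6, 0xc6, 0x48, 0x92, 0xf6, 0x77]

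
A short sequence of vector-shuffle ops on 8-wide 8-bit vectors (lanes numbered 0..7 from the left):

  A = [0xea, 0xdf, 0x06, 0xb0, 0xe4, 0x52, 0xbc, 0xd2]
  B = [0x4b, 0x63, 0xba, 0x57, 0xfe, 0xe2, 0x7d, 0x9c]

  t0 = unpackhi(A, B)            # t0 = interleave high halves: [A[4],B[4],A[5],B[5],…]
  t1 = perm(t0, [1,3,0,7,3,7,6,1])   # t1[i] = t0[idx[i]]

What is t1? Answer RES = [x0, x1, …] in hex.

  t0: e4 fe 52 e2 bc 7d d2 9c
  t1: fe e2 e4 9c e2 9c d2 fe

RES = [ 0xfe  0xe2  0xe4  0x9c  0xe2  0x9c  0xd2  0xfe ]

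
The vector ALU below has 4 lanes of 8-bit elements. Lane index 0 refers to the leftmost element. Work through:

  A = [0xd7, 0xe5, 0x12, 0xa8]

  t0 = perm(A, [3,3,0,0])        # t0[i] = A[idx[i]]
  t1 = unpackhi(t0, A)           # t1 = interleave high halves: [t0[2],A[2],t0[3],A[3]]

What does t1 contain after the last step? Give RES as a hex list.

RES = [ 0xd7  0x12  0xd7  0xa8 ]

t0 = [0xa8, 0xa8, 0xd7, 0xd7]
t1 = [0xd7, 0x12, 0xd7, 0xa8]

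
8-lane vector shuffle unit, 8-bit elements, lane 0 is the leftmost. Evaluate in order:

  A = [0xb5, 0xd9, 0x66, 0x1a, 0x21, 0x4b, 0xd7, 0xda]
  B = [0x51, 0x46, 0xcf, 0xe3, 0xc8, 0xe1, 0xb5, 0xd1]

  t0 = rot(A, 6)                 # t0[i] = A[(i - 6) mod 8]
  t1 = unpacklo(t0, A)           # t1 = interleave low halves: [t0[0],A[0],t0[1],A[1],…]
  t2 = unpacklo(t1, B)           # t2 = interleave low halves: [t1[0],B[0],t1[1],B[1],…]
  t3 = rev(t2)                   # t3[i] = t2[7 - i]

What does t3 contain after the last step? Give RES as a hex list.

→ t0 |66|1a|21|4b|d7|da|b5|d9|
→ t1 |66|b5|1a|d9|21|66|4b|1a|
→ t2 |66|51|b5|46|1a|cf|d9|e3|
→ t3 |e3|d9|cf|1a|46|b5|51|66|

RES = [0xe3, 0xd9, 0xcf, 0x1a, 0x46, 0xb5, 0x51, 0x66]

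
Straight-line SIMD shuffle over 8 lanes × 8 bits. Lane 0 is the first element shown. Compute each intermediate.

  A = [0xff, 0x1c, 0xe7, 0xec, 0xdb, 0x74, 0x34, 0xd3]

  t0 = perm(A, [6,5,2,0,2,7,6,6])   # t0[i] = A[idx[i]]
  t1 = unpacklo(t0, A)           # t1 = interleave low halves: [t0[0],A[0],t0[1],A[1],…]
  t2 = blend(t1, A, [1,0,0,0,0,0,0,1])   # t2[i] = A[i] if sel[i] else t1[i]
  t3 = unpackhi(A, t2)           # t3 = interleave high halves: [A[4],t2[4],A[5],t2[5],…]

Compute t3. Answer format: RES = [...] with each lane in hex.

RES = [ 0xdb  0xe7  0x74  0xe7  0x34  0xff  0xd3  0xd3 ]

  t0: 34 74 e7 ff e7 d3 34 34
  t1: 34 ff 74 1c e7 e7 ff ec
  t2: ff ff 74 1c e7 e7 ff d3
  t3: db e7 74 e7 34 ff d3 d3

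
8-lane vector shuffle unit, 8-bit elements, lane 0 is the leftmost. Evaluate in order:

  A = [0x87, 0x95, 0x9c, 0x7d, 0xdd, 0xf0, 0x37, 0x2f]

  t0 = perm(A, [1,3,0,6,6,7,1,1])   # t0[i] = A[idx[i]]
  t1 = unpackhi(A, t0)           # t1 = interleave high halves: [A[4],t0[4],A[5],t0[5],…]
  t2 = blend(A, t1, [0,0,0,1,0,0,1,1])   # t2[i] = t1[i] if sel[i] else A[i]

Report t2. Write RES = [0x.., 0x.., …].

RES = [0x87, 0x95, 0x9c, 0x2f, 0xdd, 0xf0, 0x2f, 0x95]

t0 = [0x95, 0x7d, 0x87, 0x37, 0x37, 0x2f, 0x95, 0x95]
t1 = [0xdd, 0x37, 0xf0, 0x2f, 0x37, 0x95, 0x2f, 0x95]
t2 = [0x87, 0x95, 0x9c, 0x2f, 0xdd, 0xf0, 0x2f, 0x95]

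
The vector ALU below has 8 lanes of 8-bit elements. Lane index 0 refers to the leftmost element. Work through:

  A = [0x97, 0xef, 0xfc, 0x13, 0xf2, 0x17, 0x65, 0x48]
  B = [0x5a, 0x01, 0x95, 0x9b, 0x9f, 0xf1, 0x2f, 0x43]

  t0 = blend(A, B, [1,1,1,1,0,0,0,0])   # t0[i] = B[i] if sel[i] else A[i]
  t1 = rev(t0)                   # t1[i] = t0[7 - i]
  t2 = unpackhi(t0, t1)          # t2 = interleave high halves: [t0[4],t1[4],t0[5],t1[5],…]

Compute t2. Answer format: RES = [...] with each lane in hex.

RES = [ 0xf2  0x9b  0x17  0x95  0x65  0x01  0x48  0x5a ]

→ t0 |5a|01|95|9b|f2|17|65|48|
→ t1 |48|65|17|f2|9b|95|01|5a|
→ t2 |f2|9b|17|95|65|01|48|5a|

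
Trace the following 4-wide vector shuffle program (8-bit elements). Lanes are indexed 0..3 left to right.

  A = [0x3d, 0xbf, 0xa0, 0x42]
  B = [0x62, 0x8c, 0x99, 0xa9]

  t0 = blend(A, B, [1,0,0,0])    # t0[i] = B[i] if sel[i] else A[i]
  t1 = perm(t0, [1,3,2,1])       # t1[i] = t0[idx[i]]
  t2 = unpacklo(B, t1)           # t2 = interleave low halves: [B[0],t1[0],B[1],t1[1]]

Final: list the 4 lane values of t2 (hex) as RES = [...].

RES = [ 0x62  0xbf  0x8c  0x42 ]

t0 = [0x62, 0xbf, 0xa0, 0x42]
t1 = [0xbf, 0x42, 0xa0, 0xbf]
t2 = [0x62, 0xbf, 0x8c, 0x42]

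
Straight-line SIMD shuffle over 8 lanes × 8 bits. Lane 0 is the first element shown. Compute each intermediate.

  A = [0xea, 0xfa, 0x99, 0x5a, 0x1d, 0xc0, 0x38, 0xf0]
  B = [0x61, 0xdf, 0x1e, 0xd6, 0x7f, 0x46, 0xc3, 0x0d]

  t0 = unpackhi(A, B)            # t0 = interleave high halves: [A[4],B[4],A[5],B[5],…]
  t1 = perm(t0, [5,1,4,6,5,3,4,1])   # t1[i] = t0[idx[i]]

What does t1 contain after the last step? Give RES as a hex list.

RES = [ 0xc3  0x7f  0x38  0xf0  0xc3  0x46  0x38  0x7f ]

  t0: 1d 7f c0 46 38 c3 f0 0d
  t1: c3 7f 38 f0 c3 46 38 7f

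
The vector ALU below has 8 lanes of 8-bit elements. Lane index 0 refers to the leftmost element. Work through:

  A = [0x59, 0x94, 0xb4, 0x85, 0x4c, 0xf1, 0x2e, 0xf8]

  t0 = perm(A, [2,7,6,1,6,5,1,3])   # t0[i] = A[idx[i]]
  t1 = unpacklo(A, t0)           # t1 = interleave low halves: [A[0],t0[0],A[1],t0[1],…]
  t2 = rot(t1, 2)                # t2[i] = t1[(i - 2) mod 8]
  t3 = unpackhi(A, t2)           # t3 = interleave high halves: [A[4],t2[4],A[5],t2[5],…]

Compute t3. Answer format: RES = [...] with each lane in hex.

t0 = [0xb4, 0xf8, 0x2e, 0x94, 0x2e, 0xf1, 0x94, 0x85]
t1 = [0x59, 0xb4, 0x94, 0xf8, 0xb4, 0x2e, 0x85, 0x94]
t2 = [0x85, 0x94, 0x59, 0xb4, 0x94, 0xf8, 0xb4, 0x2e]
t3 = [0x4c, 0x94, 0xf1, 0xf8, 0x2e, 0xb4, 0xf8, 0x2e]

RES = [0x4c, 0x94, 0xf1, 0xf8, 0x2e, 0xb4, 0xf8, 0x2e]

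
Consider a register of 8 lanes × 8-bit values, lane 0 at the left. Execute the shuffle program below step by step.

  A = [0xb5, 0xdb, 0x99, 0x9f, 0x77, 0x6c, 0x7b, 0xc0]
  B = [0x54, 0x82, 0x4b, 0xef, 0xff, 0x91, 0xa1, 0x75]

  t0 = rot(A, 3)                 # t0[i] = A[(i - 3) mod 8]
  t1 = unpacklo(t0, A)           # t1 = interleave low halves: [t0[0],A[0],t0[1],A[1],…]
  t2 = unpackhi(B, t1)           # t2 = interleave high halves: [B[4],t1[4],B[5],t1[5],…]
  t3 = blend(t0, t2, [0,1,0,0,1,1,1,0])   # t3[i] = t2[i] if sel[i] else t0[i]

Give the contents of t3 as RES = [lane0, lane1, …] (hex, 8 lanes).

RES = [ 0x6c  0xc0  0xc0  0xb5  0xa1  0xb5  0x75  0x77 ]

t0 = [0x6c, 0x7b, 0xc0, 0xb5, 0xdb, 0x99, 0x9f, 0x77]
t1 = [0x6c, 0xb5, 0x7b, 0xdb, 0xc0, 0x99, 0xb5, 0x9f]
t2 = [0xff, 0xc0, 0x91, 0x99, 0xa1, 0xb5, 0x75, 0x9f]
t3 = [0x6c, 0xc0, 0xc0, 0xb5, 0xa1, 0xb5, 0x75, 0x77]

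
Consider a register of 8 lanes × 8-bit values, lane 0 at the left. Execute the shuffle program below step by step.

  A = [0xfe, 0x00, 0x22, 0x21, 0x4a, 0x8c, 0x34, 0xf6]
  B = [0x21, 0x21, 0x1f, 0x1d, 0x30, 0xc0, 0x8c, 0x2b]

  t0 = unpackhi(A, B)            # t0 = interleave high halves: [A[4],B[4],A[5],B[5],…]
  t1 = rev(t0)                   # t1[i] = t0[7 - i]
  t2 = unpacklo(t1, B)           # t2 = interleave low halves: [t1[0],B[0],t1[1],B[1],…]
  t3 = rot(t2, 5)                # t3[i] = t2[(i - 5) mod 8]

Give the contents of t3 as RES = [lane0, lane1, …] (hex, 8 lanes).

RES = [0x21, 0x8c, 0x1f, 0x34, 0x1d, 0x2b, 0x21, 0xf6]

→ t0 |4a|30|8c|c0|34|8c|f6|2b|
→ t1 |2b|f6|8c|34|c0|8c|30|4a|
→ t2 |2b|21|f6|21|8c|1f|34|1d|
→ t3 |21|8c|1f|34|1d|2b|21|f6|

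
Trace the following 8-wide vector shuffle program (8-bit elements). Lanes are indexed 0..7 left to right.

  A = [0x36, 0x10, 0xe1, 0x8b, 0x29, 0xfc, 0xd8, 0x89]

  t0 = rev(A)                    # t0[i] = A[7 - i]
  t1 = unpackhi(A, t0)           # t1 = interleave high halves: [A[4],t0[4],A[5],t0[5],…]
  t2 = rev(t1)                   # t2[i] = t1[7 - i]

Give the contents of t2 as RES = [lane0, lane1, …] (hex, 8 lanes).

→ t0 |89|d8|fc|29|8b|e1|10|36|
→ t1 |29|8b|fc|e1|d8|10|89|36|
→ t2 |36|89|10|d8|e1|fc|8b|29|

RES = [ 0x36  0x89  0x10  0xd8  0xe1  0xfc  0x8b  0x29 ]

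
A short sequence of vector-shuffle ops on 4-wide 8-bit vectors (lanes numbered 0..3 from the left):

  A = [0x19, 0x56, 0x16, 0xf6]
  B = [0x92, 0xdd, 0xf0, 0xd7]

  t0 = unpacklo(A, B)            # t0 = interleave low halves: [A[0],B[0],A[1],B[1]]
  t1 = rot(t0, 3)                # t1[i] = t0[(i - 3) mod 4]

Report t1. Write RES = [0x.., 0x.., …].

RES = [0x92, 0x56, 0xdd, 0x19]

  t0: 19 92 56 dd
  t1: 92 56 dd 19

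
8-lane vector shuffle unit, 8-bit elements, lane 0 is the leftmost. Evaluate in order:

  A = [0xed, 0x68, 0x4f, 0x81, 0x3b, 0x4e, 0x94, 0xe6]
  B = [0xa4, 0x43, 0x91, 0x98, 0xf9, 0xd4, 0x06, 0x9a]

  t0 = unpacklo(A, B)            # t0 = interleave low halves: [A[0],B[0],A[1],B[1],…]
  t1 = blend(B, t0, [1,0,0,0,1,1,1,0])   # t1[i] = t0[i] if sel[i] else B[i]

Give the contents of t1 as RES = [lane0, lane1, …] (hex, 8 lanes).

RES = [0xed, 0x43, 0x91, 0x98, 0x4f, 0x91, 0x81, 0x9a]

→ t0 |ed|a4|68|43|4f|91|81|98|
→ t1 |ed|43|91|98|4f|91|81|9a|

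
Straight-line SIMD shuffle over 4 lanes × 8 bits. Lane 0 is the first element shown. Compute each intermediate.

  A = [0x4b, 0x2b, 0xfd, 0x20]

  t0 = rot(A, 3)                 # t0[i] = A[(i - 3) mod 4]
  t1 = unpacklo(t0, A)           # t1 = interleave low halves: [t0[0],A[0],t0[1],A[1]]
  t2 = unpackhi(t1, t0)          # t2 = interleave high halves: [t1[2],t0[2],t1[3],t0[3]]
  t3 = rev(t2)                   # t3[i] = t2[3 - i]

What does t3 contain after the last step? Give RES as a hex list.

t0 = [0x2b, 0xfd, 0x20, 0x4b]
t1 = [0x2b, 0x4b, 0xfd, 0x2b]
t2 = [0xfd, 0x20, 0x2b, 0x4b]
t3 = [0x4b, 0x2b, 0x20, 0xfd]

RES = [0x4b, 0x2b, 0x20, 0xfd]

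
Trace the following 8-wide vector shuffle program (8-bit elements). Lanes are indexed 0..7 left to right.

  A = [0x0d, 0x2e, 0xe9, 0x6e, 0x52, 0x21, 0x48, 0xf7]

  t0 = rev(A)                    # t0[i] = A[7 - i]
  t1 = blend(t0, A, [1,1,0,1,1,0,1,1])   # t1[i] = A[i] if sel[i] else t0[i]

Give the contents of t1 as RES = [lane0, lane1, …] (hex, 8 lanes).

RES = [ 0x0d  0x2e  0x21  0x6e  0x52  0xe9  0x48  0xf7 ]

→ t0 |f7|48|21|52|6e|e9|2e|0d|
→ t1 |0d|2e|21|6e|52|e9|48|f7|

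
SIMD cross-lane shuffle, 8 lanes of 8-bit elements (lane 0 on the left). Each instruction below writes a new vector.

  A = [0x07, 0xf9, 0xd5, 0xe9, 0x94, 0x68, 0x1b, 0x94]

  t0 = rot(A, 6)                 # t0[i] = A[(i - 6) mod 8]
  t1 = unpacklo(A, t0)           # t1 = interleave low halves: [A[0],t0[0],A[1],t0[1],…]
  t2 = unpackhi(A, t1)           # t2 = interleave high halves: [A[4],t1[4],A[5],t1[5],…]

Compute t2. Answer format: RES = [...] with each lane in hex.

RES = [0x94, 0xd5, 0x68, 0x94, 0x1b, 0xe9, 0x94, 0x68]

  t0: d5 e9 94 68 1b 94 07 f9
  t1: 07 d5 f9 e9 d5 94 e9 68
  t2: 94 d5 68 94 1b e9 94 68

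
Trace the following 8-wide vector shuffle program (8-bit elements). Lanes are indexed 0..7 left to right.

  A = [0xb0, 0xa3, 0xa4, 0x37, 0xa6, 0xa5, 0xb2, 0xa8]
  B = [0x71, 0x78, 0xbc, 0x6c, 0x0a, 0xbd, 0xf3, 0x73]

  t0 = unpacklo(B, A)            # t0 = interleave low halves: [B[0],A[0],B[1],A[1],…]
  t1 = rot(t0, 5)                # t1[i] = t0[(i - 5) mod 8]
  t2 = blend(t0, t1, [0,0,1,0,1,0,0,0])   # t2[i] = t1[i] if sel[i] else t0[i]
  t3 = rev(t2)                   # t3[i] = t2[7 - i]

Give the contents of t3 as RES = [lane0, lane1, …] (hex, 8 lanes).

→ t0 |71|b0|78|a3|bc|a4|6c|37|
→ t1 |a3|bc|a4|6c|37|71|b0|78|
→ t2 |71|b0|a4|a3|37|a4|6c|37|
→ t3 |37|6c|a4|37|a3|a4|b0|71|

RES = [ 0x37  0x6c  0xa4  0x37  0xa3  0xa4  0xb0  0x71 ]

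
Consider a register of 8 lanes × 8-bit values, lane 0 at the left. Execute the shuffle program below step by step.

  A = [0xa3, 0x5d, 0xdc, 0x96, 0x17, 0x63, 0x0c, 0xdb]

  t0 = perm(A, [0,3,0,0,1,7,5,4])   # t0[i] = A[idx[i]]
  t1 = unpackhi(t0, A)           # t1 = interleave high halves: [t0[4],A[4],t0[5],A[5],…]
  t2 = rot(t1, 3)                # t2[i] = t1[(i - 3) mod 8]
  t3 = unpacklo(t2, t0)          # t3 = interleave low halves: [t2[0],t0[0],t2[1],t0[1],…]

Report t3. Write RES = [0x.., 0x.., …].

RES = [ 0x0c  0xa3  0x17  0x96  0xdb  0xa3  0x5d  0xa3 ]

t0 = [0xa3, 0x96, 0xa3, 0xa3, 0x5d, 0xdb, 0x63, 0x17]
t1 = [0x5d, 0x17, 0xdb, 0x63, 0x63, 0x0c, 0x17, 0xdb]
t2 = [0x0c, 0x17, 0xdb, 0x5d, 0x17, 0xdb, 0x63, 0x63]
t3 = [0x0c, 0xa3, 0x17, 0x96, 0xdb, 0xa3, 0x5d, 0xa3]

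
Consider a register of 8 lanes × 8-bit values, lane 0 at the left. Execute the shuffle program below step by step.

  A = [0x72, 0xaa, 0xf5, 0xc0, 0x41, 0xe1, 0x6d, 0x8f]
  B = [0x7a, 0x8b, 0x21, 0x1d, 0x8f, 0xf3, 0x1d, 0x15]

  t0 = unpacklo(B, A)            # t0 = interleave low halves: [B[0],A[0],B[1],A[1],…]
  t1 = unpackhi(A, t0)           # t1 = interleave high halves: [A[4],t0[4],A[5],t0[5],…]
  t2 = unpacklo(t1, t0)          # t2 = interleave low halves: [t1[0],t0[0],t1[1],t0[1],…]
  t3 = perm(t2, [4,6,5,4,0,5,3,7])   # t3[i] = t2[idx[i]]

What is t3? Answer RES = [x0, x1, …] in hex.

RES = [0xe1, 0xf5, 0x8b, 0xe1, 0x41, 0x8b, 0x72, 0xaa]

  t0: 7a 72 8b aa 21 f5 1d c0
  t1: 41 21 e1 f5 6d 1d 8f c0
  t2: 41 7a 21 72 e1 8b f5 aa
  t3: e1 f5 8b e1 41 8b 72 aa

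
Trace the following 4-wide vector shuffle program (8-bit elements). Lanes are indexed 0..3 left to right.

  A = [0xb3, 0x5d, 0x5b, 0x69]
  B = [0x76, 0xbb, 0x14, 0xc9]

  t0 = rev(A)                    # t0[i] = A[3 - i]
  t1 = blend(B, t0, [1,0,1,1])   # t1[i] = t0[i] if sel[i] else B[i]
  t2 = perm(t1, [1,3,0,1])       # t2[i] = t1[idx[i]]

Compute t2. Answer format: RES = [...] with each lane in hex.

RES = [0xbb, 0xb3, 0x69, 0xbb]

  t0: 69 5b 5d b3
  t1: 69 bb 5d b3
  t2: bb b3 69 bb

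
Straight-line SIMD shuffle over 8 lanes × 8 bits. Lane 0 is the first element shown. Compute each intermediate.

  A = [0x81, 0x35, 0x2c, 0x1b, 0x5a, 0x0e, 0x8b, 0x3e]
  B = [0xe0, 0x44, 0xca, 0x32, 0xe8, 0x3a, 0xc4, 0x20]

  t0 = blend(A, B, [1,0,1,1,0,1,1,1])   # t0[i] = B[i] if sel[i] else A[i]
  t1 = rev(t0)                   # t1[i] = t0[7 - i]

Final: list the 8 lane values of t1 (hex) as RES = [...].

RES = [0x20, 0xc4, 0x3a, 0x5a, 0x32, 0xca, 0x35, 0xe0]

→ t0 |e0|35|ca|32|5a|3a|c4|20|
→ t1 |20|c4|3a|5a|32|ca|35|e0|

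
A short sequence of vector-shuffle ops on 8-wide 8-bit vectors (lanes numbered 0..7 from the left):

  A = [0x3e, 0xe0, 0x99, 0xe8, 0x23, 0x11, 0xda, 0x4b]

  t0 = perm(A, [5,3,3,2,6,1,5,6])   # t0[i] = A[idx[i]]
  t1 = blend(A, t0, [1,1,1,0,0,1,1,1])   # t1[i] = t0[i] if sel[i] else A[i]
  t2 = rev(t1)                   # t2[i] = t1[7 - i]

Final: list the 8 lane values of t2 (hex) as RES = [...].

RES = [0xda, 0x11, 0xe0, 0x23, 0xe8, 0xe8, 0xe8, 0x11]

→ t0 |11|e8|e8|99|da|e0|11|da|
→ t1 |11|e8|e8|e8|23|e0|11|da|
→ t2 |da|11|e0|23|e8|e8|e8|11|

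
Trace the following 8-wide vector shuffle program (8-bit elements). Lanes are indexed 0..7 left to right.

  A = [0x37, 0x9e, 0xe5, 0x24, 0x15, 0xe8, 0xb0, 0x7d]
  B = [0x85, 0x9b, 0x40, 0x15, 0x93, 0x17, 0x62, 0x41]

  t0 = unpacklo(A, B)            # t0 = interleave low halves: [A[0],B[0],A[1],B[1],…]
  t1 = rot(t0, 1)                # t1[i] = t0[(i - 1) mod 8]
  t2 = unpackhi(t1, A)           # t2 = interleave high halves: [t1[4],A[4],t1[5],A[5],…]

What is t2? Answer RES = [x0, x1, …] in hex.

  t0: 37 85 9e 9b e5 40 24 15
  t1: 15 37 85 9e 9b e5 40 24
  t2: 9b 15 e5 e8 40 b0 24 7d

RES = [0x9b, 0x15, 0xe5, 0xe8, 0x40, 0xb0, 0x24, 0x7d]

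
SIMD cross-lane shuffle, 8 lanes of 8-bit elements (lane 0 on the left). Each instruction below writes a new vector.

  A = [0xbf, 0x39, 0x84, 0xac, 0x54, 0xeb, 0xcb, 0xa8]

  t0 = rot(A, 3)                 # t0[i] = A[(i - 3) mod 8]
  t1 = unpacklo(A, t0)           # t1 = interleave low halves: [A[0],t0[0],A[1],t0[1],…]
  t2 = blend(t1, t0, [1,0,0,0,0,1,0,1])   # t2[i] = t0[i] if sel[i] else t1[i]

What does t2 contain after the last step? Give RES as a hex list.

RES = [ 0xeb  0xeb  0x39  0xcb  0x84  0x84  0xac  0x54 ]

t0 = [0xeb, 0xcb, 0xa8, 0xbf, 0x39, 0x84, 0xac, 0x54]
t1 = [0xbf, 0xeb, 0x39, 0xcb, 0x84, 0xa8, 0xac, 0xbf]
t2 = [0xeb, 0xeb, 0x39, 0xcb, 0x84, 0x84, 0xac, 0x54]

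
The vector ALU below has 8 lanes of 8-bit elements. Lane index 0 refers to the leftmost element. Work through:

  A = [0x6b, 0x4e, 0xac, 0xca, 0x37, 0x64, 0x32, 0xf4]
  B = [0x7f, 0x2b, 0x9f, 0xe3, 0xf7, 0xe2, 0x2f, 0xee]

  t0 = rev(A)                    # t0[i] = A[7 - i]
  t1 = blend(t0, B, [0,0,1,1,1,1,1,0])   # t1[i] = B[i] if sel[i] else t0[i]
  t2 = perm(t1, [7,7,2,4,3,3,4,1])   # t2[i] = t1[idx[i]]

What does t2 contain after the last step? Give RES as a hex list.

→ t0 |f4|32|64|37|ca|ac|4e|6b|
→ t1 |f4|32|9f|e3|f7|e2|2f|6b|
→ t2 |6b|6b|9f|f7|e3|e3|f7|32|

RES = [ 0x6b  0x6b  0x9f  0xf7  0xe3  0xe3  0xf7  0x32 ]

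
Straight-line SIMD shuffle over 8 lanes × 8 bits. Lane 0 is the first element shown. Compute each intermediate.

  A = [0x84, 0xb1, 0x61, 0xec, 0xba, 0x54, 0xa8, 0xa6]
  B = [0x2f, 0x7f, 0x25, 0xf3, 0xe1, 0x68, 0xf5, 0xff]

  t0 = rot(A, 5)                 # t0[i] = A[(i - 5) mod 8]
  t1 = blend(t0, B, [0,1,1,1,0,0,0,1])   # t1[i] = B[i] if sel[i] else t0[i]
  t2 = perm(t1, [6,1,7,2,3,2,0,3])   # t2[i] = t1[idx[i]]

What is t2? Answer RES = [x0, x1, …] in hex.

  t0: ec ba 54 a8 a6 84 b1 61
  t1: ec 7f 25 f3 a6 84 b1 ff
  t2: b1 7f ff 25 f3 25 ec f3

RES = [0xb1, 0x7f, 0xff, 0x25, 0xf3, 0x25, 0xec, 0xf3]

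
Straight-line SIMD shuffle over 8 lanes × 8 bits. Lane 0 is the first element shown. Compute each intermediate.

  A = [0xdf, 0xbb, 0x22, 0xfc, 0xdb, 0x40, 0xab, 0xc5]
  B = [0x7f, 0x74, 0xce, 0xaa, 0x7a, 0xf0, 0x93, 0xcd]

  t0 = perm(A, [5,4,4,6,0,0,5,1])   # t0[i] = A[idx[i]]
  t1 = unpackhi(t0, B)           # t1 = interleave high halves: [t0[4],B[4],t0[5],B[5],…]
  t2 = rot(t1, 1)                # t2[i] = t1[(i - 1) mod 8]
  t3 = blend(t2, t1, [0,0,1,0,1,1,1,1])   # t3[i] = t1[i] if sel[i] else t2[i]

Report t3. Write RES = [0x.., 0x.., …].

t0 = [0x40, 0xdb, 0xdb, 0xab, 0xdf, 0xdf, 0x40, 0xbb]
t1 = [0xdf, 0x7a, 0xdf, 0xf0, 0x40, 0x93, 0xbb, 0xcd]
t2 = [0xcd, 0xdf, 0x7a, 0xdf, 0xf0, 0x40, 0x93, 0xbb]
t3 = [0xcd, 0xdf, 0xdf, 0xdf, 0x40, 0x93, 0xbb, 0xcd]

RES = [ 0xcd  0xdf  0xdf  0xdf  0x40  0x93  0xbb  0xcd ]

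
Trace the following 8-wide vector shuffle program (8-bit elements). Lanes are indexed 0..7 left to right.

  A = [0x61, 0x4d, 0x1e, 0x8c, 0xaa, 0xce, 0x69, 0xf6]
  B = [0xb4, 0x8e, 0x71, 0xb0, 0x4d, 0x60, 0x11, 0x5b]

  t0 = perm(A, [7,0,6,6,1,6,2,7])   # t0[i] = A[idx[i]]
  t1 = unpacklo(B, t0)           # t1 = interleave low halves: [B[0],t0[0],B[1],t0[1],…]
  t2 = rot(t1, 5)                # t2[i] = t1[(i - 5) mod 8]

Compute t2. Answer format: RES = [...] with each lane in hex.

  t0: f6 61 69 69 4d 69 1e f6
  t1: b4 f6 8e 61 71 69 b0 69
  t2: 61 71 69 b0 69 b4 f6 8e

RES = [ 0x61  0x71  0x69  0xb0  0x69  0xb4  0xf6  0x8e ]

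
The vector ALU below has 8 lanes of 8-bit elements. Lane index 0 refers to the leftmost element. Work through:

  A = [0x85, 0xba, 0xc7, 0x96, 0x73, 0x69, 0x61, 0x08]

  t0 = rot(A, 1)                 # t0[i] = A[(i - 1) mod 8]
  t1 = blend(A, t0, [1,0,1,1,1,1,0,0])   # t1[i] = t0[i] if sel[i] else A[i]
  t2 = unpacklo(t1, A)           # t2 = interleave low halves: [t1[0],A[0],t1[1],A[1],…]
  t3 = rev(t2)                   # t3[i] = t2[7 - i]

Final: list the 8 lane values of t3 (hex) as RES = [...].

  t0: 08 85 ba c7 96 73 69 61
  t1: 08 ba ba c7 96 73 61 08
  t2: 08 85 ba ba ba c7 c7 96
  t3: 96 c7 c7 ba ba ba 85 08

RES = [ 0x96  0xc7  0xc7  0xba  0xba  0xba  0x85  0x08 ]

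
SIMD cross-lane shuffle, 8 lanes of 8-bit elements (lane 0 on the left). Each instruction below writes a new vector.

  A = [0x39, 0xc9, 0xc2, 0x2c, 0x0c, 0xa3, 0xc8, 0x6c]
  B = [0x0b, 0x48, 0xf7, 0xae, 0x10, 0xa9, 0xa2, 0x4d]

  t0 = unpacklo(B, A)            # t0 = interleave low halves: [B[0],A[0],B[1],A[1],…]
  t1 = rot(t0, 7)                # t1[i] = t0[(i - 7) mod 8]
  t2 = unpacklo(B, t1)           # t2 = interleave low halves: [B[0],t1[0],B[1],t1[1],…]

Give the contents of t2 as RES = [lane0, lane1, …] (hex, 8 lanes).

→ t0 |0b|39|48|c9|f7|c2|ae|2c|
→ t1 |39|48|c9|f7|c2|ae|2c|0b|
→ t2 |0b|39|48|48|f7|c9|ae|f7|

RES = [ 0x0b  0x39  0x48  0x48  0xf7  0xc9  0xae  0xf7 ]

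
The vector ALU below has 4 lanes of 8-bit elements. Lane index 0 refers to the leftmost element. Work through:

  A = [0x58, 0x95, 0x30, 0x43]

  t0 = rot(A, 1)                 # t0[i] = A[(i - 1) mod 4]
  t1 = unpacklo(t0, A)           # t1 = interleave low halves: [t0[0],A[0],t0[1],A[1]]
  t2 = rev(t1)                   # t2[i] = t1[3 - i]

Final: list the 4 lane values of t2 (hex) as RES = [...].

RES = [ 0x95  0x58  0x58  0x43 ]

→ t0 |43|58|95|30|
→ t1 |43|58|58|95|
→ t2 |95|58|58|43|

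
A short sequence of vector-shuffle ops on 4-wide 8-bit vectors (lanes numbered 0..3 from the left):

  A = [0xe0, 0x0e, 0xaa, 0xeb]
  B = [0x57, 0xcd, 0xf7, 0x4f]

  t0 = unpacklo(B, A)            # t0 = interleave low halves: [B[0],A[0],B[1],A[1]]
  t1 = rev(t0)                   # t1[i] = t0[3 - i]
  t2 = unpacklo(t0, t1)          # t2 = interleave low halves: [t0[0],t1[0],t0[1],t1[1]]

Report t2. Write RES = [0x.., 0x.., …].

RES = [ 0x57  0x0e  0xe0  0xcd ]

  t0: 57 e0 cd 0e
  t1: 0e cd e0 57
  t2: 57 0e e0 cd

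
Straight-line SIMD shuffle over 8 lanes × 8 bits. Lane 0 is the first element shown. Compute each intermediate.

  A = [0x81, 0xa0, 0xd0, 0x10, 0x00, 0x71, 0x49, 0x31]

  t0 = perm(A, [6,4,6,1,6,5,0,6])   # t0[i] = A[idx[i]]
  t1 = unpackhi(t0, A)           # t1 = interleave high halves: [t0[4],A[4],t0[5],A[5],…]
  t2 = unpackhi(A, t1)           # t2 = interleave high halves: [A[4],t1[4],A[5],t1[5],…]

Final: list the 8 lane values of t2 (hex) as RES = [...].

RES = [0x00, 0x81, 0x71, 0x49, 0x49, 0x49, 0x31, 0x31]

  t0: 49 00 49 a0 49 71 81 49
  t1: 49 00 71 71 81 49 49 31
  t2: 00 81 71 49 49 49 31 31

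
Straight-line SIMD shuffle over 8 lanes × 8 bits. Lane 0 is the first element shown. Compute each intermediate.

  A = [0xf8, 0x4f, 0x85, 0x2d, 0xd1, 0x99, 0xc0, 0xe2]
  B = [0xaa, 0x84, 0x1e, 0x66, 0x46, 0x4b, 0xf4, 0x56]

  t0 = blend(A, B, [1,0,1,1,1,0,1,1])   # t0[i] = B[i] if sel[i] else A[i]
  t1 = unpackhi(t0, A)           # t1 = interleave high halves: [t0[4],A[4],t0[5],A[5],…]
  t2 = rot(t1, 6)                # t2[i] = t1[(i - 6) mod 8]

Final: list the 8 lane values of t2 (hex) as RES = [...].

RES = [0x99, 0x99, 0xf4, 0xc0, 0x56, 0xe2, 0x46, 0xd1]

t0 = [0xaa, 0x4f, 0x1e, 0x66, 0x46, 0x99, 0xf4, 0x56]
t1 = [0x46, 0xd1, 0x99, 0x99, 0xf4, 0xc0, 0x56, 0xe2]
t2 = [0x99, 0x99, 0xf4, 0xc0, 0x56, 0xe2, 0x46, 0xd1]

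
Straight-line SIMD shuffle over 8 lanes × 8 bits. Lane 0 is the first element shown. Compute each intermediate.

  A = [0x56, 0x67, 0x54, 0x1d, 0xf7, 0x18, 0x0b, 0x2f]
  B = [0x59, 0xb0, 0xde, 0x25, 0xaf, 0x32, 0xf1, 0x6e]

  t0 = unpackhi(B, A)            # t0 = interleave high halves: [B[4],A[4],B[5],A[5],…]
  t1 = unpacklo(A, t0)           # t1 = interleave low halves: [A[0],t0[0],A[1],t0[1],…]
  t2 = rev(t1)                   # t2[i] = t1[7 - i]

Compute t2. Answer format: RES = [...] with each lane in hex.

  t0: af f7 32 18 f1 0b 6e 2f
  t1: 56 af 67 f7 54 32 1d 18
  t2: 18 1d 32 54 f7 67 af 56

RES = [0x18, 0x1d, 0x32, 0x54, 0xf7, 0x67, 0xaf, 0x56]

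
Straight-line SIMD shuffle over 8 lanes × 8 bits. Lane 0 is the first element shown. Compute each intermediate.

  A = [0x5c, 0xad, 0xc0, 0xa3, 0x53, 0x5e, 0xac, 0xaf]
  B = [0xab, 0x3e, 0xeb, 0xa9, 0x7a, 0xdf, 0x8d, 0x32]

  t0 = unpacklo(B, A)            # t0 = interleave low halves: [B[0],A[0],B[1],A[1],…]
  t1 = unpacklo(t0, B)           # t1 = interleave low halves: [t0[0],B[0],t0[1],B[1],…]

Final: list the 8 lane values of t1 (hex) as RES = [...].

t0 = [0xab, 0x5c, 0x3e, 0xad, 0xeb, 0xc0, 0xa9, 0xa3]
t1 = [0xab, 0xab, 0x5c, 0x3e, 0x3e, 0xeb, 0xad, 0xa9]

RES = [0xab, 0xab, 0x5c, 0x3e, 0x3e, 0xeb, 0xad, 0xa9]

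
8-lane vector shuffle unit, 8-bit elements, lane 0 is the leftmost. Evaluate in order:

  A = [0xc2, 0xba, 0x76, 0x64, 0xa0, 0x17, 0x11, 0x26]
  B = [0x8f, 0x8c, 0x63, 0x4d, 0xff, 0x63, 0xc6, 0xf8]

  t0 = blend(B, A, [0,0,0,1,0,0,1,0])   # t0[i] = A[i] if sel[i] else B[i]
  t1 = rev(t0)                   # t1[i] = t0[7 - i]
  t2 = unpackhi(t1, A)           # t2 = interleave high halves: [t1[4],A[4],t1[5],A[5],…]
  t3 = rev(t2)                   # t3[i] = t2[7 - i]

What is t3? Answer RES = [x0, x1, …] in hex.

t0 = [0x8f, 0x8c, 0x63, 0x64, 0xff, 0x63, 0x11, 0xf8]
t1 = [0xf8, 0x11, 0x63, 0xff, 0x64, 0x63, 0x8c, 0x8f]
t2 = [0x64, 0xa0, 0x63, 0x17, 0x8c, 0x11, 0x8f, 0x26]
t3 = [0x26, 0x8f, 0x11, 0x8c, 0x17, 0x63, 0xa0, 0x64]

RES = [0x26, 0x8f, 0x11, 0x8c, 0x17, 0x63, 0xa0, 0x64]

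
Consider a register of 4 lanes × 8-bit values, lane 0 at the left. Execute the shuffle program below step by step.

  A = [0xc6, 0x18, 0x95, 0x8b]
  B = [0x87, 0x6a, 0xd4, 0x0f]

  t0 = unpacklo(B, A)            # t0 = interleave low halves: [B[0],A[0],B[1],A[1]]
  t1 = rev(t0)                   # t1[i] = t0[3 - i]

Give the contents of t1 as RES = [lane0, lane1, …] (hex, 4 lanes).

t0 = [0x87, 0xc6, 0x6a, 0x18]
t1 = [0x18, 0x6a, 0xc6, 0x87]

RES = [0x18, 0x6a, 0xc6, 0x87]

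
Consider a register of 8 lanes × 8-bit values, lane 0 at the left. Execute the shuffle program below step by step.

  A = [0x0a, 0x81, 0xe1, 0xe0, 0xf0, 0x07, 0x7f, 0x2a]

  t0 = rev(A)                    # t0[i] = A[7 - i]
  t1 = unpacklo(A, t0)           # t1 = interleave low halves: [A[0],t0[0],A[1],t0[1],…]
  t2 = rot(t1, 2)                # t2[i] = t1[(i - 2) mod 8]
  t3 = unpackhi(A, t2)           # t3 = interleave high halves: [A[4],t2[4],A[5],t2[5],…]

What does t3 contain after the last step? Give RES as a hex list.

  t0: 2a 7f 07 f0 e0 e1 81 0a
  t1: 0a 2a 81 7f e1 07 e0 f0
  t2: e0 f0 0a 2a 81 7f e1 07
  t3: f0 81 07 7f 7f e1 2a 07

RES = [0xf0, 0x81, 0x07, 0x7f, 0x7f, 0xe1, 0x2a, 0x07]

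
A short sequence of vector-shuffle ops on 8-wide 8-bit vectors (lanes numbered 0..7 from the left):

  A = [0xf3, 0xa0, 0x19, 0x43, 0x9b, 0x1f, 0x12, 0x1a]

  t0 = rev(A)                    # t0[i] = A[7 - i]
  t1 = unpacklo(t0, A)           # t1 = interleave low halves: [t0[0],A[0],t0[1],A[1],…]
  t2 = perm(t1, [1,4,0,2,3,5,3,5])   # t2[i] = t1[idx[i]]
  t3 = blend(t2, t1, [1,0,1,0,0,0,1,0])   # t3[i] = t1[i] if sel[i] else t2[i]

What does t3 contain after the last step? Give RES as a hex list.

RES = [ 0x1a  0x1f  0x12  0x12  0xa0  0x19  0x9b  0x19 ]

t0 = [0x1a, 0x12, 0x1f, 0x9b, 0x43, 0x19, 0xa0, 0xf3]
t1 = [0x1a, 0xf3, 0x12, 0xa0, 0x1f, 0x19, 0x9b, 0x43]
t2 = [0xf3, 0x1f, 0x1a, 0x12, 0xa0, 0x19, 0xa0, 0x19]
t3 = [0x1a, 0x1f, 0x12, 0x12, 0xa0, 0x19, 0x9b, 0x19]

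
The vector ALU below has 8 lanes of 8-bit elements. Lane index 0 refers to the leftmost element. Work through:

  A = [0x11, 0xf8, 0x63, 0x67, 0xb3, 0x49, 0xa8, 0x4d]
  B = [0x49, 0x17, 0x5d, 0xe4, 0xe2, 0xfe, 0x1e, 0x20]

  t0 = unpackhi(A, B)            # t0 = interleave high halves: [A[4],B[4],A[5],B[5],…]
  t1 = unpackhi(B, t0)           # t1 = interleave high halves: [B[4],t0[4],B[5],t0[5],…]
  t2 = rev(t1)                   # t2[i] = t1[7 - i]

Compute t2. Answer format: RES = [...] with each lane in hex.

t0 = [0xb3, 0xe2, 0x49, 0xfe, 0xa8, 0x1e, 0x4d, 0x20]
t1 = [0xe2, 0xa8, 0xfe, 0x1e, 0x1e, 0x4d, 0x20, 0x20]
t2 = [0x20, 0x20, 0x4d, 0x1e, 0x1e, 0xfe, 0xa8, 0xe2]

RES = [0x20, 0x20, 0x4d, 0x1e, 0x1e, 0xfe, 0xa8, 0xe2]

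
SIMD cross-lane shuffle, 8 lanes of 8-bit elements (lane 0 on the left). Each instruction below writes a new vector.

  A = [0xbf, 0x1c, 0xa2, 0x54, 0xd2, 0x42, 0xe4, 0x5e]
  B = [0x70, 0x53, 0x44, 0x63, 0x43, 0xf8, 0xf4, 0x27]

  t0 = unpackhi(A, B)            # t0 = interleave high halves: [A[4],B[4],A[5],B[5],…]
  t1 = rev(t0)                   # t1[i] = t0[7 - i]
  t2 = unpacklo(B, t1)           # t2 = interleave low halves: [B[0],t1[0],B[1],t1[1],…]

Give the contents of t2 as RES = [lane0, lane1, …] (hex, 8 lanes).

  t0: d2 43 42 f8 e4 f4 5e 27
  t1: 27 5e f4 e4 f8 42 43 d2
  t2: 70 27 53 5e 44 f4 63 e4

RES = [0x70, 0x27, 0x53, 0x5e, 0x44, 0xf4, 0x63, 0xe4]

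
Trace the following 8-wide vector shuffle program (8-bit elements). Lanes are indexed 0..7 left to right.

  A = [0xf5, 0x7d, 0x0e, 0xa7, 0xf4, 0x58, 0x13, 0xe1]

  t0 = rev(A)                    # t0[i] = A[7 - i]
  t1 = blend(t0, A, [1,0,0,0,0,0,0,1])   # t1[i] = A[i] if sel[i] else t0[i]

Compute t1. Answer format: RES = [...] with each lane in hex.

  t0: e1 13 58 f4 a7 0e 7d f5
  t1: f5 13 58 f4 a7 0e 7d e1

RES = [ 0xf5  0x13  0x58  0xf4  0xa7  0x0e  0x7d  0xe1 ]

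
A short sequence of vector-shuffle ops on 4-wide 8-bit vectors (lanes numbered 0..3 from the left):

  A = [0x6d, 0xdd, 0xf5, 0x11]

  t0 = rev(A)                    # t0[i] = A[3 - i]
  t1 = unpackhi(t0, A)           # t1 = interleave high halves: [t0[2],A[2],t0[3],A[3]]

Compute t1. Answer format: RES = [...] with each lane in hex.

RES = [ 0xdd  0xf5  0x6d  0x11 ]

→ t0 |11|f5|dd|6d|
→ t1 |dd|f5|6d|11|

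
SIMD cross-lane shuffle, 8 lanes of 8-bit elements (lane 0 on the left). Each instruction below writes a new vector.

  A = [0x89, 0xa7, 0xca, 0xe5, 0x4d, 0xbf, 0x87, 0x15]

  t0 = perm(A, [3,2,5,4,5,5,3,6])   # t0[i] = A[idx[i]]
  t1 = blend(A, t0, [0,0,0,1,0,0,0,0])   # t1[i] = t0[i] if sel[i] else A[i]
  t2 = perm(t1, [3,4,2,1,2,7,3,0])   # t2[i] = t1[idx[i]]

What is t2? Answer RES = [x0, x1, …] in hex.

t0 = [0xe5, 0xca, 0xbf, 0x4d, 0xbf, 0xbf, 0xe5, 0x87]
t1 = [0x89, 0xa7, 0xca, 0x4d, 0x4d, 0xbf, 0x87, 0x15]
t2 = [0x4d, 0x4d, 0xca, 0xa7, 0xca, 0x15, 0x4d, 0x89]

RES = [ 0x4d  0x4d  0xca  0xa7  0xca  0x15  0x4d  0x89 ]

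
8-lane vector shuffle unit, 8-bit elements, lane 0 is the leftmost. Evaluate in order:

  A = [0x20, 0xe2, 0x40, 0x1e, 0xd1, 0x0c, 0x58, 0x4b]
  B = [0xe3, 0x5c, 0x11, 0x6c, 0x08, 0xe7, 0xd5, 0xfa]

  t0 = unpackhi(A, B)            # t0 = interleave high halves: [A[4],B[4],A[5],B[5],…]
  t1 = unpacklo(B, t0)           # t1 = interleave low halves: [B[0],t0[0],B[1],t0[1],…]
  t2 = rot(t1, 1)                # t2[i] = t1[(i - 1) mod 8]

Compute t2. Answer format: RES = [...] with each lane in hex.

RES = [ 0xe7  0xe3  0xd1  0x5c  0x08  0x11  0x0c  0x6c ]

t0 = [0xd1, 0x08, 0x0c, 0xe7, 0x58, 0xd5, 0x4b, 0xfa]
t1 = [0xe3, 0xd1, 0x5c, 0x08, 0x11, 0x0c, 0x6c, 0xe7]
t2 = [0xe7, 0xe3, 0xd1, 0x5c, 0x08, 0x11, 0x0c, 0x6c]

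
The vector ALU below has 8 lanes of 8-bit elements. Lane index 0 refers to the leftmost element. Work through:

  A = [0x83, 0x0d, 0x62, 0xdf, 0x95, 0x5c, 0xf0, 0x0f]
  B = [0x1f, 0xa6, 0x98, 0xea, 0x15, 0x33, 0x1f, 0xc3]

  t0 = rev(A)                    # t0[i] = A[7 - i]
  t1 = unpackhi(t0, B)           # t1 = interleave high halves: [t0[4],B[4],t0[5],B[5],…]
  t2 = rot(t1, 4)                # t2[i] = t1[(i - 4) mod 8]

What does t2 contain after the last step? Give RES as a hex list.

RES = [0x0d, 0x1f, 0x83, 0xc3, 0xdf, 0x15, 0x62, 0x33]

t0 = [0x0f, 0xf0, 0x5c, 0x95, 0xdf, 0x62, 0x0d, 0x83]
t1 = [0xdf, 0x15, 0x62, 0x33, 0x0d, 0x1f, 0x83, 0xc3]
t2 = [0x0d, 0x1f, 0x83, 0xc3, 0xdf, 0x15, 0x62, 0x33]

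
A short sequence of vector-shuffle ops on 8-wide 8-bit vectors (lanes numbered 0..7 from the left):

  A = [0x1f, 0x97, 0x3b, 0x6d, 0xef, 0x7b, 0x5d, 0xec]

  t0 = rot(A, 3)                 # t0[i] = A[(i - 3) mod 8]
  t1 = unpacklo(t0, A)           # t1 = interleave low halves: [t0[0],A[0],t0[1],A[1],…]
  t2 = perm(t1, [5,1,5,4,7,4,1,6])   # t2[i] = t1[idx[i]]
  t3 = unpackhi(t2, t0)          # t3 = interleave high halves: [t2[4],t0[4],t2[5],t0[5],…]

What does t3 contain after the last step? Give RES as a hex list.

  t0: 7b 5d ec 1f 97 3b 6d ef
  t1: 7b 1f 5d 97 ec 3b 1f 6d
  t2: 3b 1f 3b ec 6d ec 1f 1f
  t3: 6d 97 ec 3b 1f 6d 1f ef

RES = [ 0x6d  0x97  0xec  0x3b  0x1f  0x6d  0x1f  0xef ]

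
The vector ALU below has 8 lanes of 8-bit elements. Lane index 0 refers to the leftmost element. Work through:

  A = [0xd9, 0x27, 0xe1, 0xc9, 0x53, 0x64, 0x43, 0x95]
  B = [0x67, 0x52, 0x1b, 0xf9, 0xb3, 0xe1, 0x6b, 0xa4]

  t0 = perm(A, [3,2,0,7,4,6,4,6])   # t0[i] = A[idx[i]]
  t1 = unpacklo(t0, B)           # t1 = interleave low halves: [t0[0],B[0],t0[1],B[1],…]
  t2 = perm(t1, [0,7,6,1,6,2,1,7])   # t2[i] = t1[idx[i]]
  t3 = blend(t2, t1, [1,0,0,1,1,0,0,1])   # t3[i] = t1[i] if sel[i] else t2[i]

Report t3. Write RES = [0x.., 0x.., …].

t0 = [0xc9, 0xe1, 0xd9, 0x95, 0x53, 0x43, 0x53, 0x43]
t1 = [0xc9, 0x67, 0xe1, 0x52, 0xd9, 0x1b, 0x95, 0xf9]
t2 = [0xc9, 0xf9, 0x95, 0x67, 0x95, 0xe1, 0x67, 0xf9]
t3 = [0xc9, 0xf9, 0x95, 0x52, 0xd9, 0xe1, 0x67, 0xf9]

RES = [ 0xc9  0xf9  0x95  0x52  0xd9  0xe1  0x67  0xf9 ]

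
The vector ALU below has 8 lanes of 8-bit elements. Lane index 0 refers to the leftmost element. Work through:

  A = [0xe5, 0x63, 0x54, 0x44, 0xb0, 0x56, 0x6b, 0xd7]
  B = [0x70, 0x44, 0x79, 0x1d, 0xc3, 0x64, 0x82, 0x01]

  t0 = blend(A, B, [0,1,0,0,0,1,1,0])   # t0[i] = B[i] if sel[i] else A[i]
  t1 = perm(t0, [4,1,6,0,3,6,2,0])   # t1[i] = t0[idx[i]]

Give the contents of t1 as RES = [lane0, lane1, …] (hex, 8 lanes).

RES = [ 0xb0  0x44  0x82  0xe5  0x44  0x82  0x54  0xe5 ]

  t0: e5 44 54 44 b0 64 82 d7
  t1: b0 44 82 e5 44 82 54 e5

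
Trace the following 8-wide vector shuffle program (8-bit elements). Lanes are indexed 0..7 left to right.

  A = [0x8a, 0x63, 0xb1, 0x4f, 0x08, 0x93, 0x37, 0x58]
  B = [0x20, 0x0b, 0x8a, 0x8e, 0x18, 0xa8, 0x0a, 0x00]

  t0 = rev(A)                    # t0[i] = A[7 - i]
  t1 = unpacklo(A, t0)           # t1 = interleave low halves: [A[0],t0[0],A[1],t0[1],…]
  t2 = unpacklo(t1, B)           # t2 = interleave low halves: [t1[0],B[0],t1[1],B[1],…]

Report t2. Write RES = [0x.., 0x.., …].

  t0: 58 37 93 08 4f b1 63 8a
  t1: 8a 58 63 37 b1 93 4f 08
  t2: 8a 20 58 0b 63 8a 37 8e

RES = [0x8a, 0x20, 0x58, 0x0b, 0x63, 0x8a, 0x37, 0x8e]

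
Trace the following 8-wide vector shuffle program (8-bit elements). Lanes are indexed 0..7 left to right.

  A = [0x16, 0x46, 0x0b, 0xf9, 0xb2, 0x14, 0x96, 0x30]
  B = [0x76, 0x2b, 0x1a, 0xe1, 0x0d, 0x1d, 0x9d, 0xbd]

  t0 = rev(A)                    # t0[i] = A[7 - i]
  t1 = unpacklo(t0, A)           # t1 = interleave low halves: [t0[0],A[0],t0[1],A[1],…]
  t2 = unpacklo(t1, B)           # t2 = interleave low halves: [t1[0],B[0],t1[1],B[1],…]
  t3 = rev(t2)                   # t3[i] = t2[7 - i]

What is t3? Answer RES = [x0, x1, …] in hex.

t0 = [0x30, 0x96, 0x14, 0xb2, 0xf9, 0x0b, 0x46, 0x16]
t1 = [0x30, 0x16, 0x96, 0x46, 0x14, 0x0b, 0xb2, 0xf9]
t2 = [0x30, 0x76, 0x16, 0x2b, 0x96, 0x1a, 0x46, 0xe1]
t3 = [0xe1, 0x46, 0x1a, 0x96, 0x2b, 0x16, 0x76, 0x30]

RES = [ 0xe1  0x46  0x1a  0x96  0x2b  0x16  0x76  0x30 ]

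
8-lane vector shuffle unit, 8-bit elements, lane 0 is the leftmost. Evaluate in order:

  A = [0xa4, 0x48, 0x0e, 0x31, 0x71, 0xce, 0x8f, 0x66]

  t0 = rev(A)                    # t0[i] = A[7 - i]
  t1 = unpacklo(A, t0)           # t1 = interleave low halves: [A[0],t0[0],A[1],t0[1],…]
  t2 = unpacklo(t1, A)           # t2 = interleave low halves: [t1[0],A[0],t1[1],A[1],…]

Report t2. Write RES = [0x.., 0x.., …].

RES = [0xa4, 0xa4, 0x66, 0x48, 0x48, 0x0e, 0x8f, 0x31]

t0 = [0x66, 0x8f, 0xce, 0x71, 0x31, 0x0e, 0x48, 0xa4]
t1 = [0xa4, 0x66, 0x48, 0x8f, 0x0e, 0xce, 0x31, 0x71]
t2 = [0xa4, 0xa4, 0x66, 0x48, 0x48, 0x0e, 0x8f, 0x31]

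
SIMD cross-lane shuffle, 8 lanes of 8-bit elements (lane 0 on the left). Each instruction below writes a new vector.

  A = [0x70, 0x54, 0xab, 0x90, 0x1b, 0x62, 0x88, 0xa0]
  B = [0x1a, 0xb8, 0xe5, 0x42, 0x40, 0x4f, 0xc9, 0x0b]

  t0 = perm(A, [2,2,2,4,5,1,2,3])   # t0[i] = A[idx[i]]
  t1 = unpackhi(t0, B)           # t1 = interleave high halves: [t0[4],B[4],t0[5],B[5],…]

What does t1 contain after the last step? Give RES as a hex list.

RES = [ 0x62  0x40  0x54  0x4f  0xab  0xc9  0x90  0x0b ]

→ t0 |ab|ab|ab|1b|62|54|ab|90|
→ t1 |62|40|54|4f|ab|c9|90|0b|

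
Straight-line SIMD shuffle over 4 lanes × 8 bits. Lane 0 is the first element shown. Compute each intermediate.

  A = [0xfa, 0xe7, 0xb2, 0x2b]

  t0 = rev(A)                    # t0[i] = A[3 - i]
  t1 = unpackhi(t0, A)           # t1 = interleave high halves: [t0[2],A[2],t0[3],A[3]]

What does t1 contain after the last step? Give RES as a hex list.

RES = [0xe7, 0xb2, 0xfa, 0x2b]

  t0: 2b b2 e7 fa
  t1: e7 b2 fa 2b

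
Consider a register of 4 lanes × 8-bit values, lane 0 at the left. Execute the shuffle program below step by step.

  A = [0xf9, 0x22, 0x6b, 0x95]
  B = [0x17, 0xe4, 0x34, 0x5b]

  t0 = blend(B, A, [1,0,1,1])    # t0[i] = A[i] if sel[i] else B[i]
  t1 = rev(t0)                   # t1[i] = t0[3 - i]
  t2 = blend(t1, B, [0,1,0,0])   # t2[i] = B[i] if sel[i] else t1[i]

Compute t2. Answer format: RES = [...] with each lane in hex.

  t0: f9 e4 6b 95
  t1: 95 6b e4 f9
  t2: 95 e4 e4 f9

RES = [0x95, 0xe4, 0xe4, 0xf9]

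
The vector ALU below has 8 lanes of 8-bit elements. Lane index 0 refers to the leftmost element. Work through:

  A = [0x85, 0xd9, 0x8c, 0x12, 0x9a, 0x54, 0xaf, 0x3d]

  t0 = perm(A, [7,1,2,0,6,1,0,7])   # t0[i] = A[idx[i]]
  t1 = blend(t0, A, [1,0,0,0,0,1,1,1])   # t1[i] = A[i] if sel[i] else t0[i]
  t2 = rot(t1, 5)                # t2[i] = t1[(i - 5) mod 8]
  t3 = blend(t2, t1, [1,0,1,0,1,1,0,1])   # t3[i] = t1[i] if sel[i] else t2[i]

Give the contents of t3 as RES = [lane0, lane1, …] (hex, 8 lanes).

RES = [0x85, 0xaf, 0x8c, 0xaf, 0xaf, 0x54, 0xd9, 0x3d]

t0 = [0x3d, 0xd9, 0x8c, 0x85, 0xaf, 0xd9, 0x85, 0x3d]
t1 = [0x85, 0xd9, 0x8c, 0x85, 0xaf, 0x54, 0xaf, 0x3d]
t2 = [0x85, 0xaf, 0x54, 0xaf, 0x3d, 0x85, 0xd9, 0x8c]
t3 = [0x85, 0xaf, 0x8c, 0xaf, 0xaf, 0x54, 0xd9, 0x3d]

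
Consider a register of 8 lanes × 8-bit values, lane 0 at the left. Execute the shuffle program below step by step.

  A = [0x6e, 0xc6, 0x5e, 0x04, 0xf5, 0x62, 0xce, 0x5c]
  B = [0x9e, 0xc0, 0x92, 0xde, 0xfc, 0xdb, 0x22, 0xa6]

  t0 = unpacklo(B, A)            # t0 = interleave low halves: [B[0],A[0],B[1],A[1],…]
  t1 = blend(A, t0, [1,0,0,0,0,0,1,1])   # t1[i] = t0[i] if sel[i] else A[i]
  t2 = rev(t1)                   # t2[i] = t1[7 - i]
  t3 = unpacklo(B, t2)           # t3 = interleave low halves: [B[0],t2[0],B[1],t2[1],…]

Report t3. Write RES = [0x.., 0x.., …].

→ t0 |9e|6e|c0|c6|92|5e|de|04|
→ t1 |9e|c6|5e|04|f5|62|de|04|
→ t2 |04|de|62|f5|04|5e|c6|9e|
→ t3 |9e|04|c0|de|92|62|de|f5|

RES = [0x9e, 0x04, 0xc0, 0xde, 0x92, 0x62, 0xde, 0xf5]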